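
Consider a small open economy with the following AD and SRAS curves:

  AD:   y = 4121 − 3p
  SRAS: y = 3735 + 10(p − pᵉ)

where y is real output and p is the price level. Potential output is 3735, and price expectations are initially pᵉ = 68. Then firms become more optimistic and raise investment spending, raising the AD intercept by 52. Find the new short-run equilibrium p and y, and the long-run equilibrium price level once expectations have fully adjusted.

AD shifts right: new AD is y = 4173 − 3p. With pᵉ = 68, SRAS is y = 3055 + 10p.
Short run: 4173 − 3p = 3055 + 10p gives 1118 = 13p, so p = 86 and y = 4173 − 3·86 = 3915.
y = 3915 is above potential 3735; expectations adjust and SRAS shifts left until y = 3735.
Long run: on the new AD curve, 3735 = 4173 − 3p gives p = 146.

Short run: p = 86, y = 3915. Long run: p = 146.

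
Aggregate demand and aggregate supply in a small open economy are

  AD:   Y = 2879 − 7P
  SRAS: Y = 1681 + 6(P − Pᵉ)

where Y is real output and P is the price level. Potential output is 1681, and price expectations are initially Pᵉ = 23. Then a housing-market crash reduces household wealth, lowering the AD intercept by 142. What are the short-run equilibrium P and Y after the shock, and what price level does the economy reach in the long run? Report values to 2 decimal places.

Short run: P = 91.85, Y = 2094.08. Long run: P = 150.86.

AD shifts left: new AD is Y = 2737 − 7P. With Pᵉ = 23, SRAS is Y = 1543 + 6P.
Short run: 2737 − 7P = 1543 + 6P gives 1194 = 13P, so P = 91.85 and Y = 2737 − 7P = 2094.08.
Y = 2094.08 is above potential 1681; expectations adjust and SRAS shifts left until Y = 1681.
Long run: on the new AD curve, 1681 = 2737 − 7P gives P = 150.86.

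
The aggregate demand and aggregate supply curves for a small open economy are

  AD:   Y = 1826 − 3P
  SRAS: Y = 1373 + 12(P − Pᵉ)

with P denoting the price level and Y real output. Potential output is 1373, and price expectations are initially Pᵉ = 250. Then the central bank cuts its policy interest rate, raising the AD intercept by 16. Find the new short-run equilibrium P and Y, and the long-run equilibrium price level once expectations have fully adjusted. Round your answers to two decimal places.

AD shifts right: new AD is Y = 1842 − 3P. With Pᵉ = 250, SRAS is Y = 12P − 1627.
Short run: 1842 − 3P = 12P − 1627 gives 3469 = 15P, so P = 231.27 and Y = 1842 − 3P = 1148.20.
Y = 1148.20 is below potential 1373; expectations adjust and SRAS shifts right until Y = 1373.
Long run: on the new AD curve, 1373 = 1842 − 3P gives P = 156.33.

Short run: P = 231.27, Y = 1148.20. Long run: P = 156.33.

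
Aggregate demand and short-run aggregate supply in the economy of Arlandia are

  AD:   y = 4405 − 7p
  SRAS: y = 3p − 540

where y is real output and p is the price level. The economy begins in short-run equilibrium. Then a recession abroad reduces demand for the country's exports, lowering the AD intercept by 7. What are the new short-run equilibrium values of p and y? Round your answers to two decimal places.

p = 493.80, y = 941.40

This is a negative demand shock: AD shifts left.
New AD: y = 4398 − 7p.
Set AD = SRAS: 4398 − 7p = 3p − 540, so 4938 = 10p and p = 493.80.
Substituting into AD, y = 941.40.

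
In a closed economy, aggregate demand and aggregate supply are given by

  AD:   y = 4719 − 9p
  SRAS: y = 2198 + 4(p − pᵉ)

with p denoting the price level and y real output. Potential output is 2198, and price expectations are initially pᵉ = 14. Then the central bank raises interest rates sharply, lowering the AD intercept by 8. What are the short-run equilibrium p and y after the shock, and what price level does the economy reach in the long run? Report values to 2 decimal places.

AD shifts left: new AD is y = 4711 − 9p. With pᵉ = 14, SRAS is y = 2142 + 4p.
Short run: 4711 − 9p = 2142 + 4p gives 2569 = 13p, so p = 197.62 and y = 4711 − 9p = 2932.46.
y = 2932.46 is above potential 2198; expectations adjust and SRAS shifts left until y = 2198.
Long run: on the new AD curve, 2198 = 4711 − 9p gives p = 279.22.

Short run: p = 197.62, y = 2932.46. Long run: p = 279.22.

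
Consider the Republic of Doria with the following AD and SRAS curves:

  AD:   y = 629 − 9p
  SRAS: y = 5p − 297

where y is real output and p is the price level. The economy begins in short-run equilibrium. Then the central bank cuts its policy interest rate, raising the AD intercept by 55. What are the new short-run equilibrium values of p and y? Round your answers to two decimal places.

p = 70.07, y = 53.36

This is a positive demand shock: AD shifts right.
New AD: y = 684 − 9p.
Set AD = SRAS: 684 − 9p = 5p − 297, so 981 = 14p and p = 70.07.
Substituting into AD, y = 53.36.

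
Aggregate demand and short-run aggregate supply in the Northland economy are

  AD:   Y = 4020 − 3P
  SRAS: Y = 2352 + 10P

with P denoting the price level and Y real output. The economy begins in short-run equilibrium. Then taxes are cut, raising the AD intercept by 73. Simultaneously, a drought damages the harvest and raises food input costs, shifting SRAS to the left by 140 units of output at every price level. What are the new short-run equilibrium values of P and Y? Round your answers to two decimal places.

P = 144.69, Y = 3658.92

After both shocks: AD is Y = 4093 − 3P and SRAS is Y = 2212 + 10P.
Setting them equal: 1881 = 13P, so P = 144.69.
Substituting into AD, Y = 3658.92.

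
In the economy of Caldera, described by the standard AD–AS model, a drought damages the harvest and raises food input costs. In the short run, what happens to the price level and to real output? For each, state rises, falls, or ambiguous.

Price level: rises; output: falls

This is an adverse supply shock: SRAS shifts left.
Moving along the downward-sloping AD curve, P rises and Y falls.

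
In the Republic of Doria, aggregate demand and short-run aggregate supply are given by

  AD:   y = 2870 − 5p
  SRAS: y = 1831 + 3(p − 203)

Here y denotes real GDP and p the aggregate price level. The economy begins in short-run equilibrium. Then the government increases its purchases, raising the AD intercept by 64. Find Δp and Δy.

This is a positive demand shock: AD shifts right.
New AD: y = 2934 − 5p.
SRAS can be written y = 1222 + 3p.
Set AD = SRAS: 2934 − 5p = 1222 + 3p, so 1712 = 8p and p = 214.
y = 2934 − 5·214 = 1864.
Initially p = 206, y = 1840, so Δp = +8 and Δy = +24.

Δp = +8, Δy = +24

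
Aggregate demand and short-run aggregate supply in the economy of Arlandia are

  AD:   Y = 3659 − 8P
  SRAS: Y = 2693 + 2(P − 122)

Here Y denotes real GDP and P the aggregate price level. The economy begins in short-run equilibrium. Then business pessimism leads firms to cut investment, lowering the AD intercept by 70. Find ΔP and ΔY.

This is a negative demand shock: AD shifts left.
New AD: Y = 3589 − 8P.
SRAS can be written Y = 2449 + 2P.
Set AD = SRAS: 3589 − 8P = 2449 + 2P, so 1140 = 10P and P = 114.
Y = 3589 − 8·114 = 2677.
Initially P = 121, Y = 2691, so ΔP = -7 and ΔY = -14.

ΔP = -7, ΔY = -14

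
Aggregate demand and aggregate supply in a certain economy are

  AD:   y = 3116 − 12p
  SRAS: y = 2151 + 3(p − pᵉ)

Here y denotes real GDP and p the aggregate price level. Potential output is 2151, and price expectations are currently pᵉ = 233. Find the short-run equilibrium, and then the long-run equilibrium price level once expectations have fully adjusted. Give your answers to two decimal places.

Short run: p = 110.93, y = 1784.80. Long run: p = 80.42.

Short run: with pᵉ = 233, SRAS is y = 1452 + 3p. Setting AD = SRAS gives 1664 = 15p, so p = 110.93 and y = 3116 − 12p = 1784.80.
Output 1784.80 is below potential 2151, so over time expected prices fall and SRAS shifts right until y returns to 2151.
Long run: y = 2151 on the AD curve gives 2151 = 3116 − 12p, so p = 80.42.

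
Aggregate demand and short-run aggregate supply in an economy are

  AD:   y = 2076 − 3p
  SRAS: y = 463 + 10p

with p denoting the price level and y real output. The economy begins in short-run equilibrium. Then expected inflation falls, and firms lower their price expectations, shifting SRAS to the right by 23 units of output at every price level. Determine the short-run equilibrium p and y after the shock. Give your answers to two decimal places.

p = 122.31, y = 1709.08

This is a positive supply shock: SRAS shifts right.
New SRAS: y = 486 + 10p.
Set AD = SRAS: 2076 − 3p = 486 + 10p, so 1590 = 13p and p = 122.31.
Substituting into AD, y = 1709.08.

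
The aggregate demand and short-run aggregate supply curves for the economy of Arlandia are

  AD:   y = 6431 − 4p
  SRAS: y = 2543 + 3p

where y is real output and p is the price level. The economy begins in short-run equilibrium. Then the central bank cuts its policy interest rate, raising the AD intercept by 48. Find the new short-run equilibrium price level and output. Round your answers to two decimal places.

This is a positive demand shock: AD shifts right.
New AD: y = 6479 − 4p.
Set AD = SRAS: 6479 − 4p = 2543 + 3p, so 3936 = 7p and p = 562.29.
Substituting into AD, y = 4229.86.

p = 562.29, y = 4229.86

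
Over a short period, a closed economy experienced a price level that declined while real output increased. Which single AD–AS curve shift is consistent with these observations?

P fell and Y rose. An AD shift moves P and Y in the same direction; an SRAS shift moves them in opposite directions.
Here P and Y moved in opposite directions, so the SRAS curve shifted.
Since Y rose, SRAS shifted right.

SRAS shifted right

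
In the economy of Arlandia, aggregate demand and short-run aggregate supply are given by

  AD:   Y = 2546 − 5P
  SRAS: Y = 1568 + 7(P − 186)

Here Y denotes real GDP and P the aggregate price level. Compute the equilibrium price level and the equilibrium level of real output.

P = 190, Y = 1596

Write SRAS as Y = 1568 + 7P − 1302 = 266 + 7P.
Set AD = SRAS: 2546 − 5P = 266 + 7P, so 2280 = 12P and P = 190.
Then Y = 2546 − 5·190 = 1596.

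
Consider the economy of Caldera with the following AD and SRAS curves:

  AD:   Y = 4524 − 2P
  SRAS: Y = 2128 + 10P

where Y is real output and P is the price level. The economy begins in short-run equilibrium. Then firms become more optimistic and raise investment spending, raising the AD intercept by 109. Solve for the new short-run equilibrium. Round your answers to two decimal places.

This is a positive demand shock: AD shifts right.
New AD: Y = 4633 − 2P.
Set AD = SRAS: 4633 − 2P = 2128 + 10P, so 2505 = 12P and P = 208.75.
Substituting into AD, Y = 4215.50.

P = 208.75, Y = 4215.50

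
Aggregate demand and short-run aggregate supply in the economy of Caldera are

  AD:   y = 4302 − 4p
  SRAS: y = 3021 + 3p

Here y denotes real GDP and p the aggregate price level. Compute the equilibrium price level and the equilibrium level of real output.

Set AD = SRAS: 4302 − 4p = 3021 + 3p, so 1281 = 7p and p = 183.
Then y = 4302 − 4·183 = 3570.

p = 183, y = 3570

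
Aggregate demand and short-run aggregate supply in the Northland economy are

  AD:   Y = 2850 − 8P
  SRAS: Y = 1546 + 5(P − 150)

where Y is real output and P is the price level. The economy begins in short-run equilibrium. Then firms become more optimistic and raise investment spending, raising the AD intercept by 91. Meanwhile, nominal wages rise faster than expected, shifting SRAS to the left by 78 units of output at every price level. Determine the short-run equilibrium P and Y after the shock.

After both shocks: AD is Y = 2941 − 8P and SRAS is Y = 718 + 5P.
Setting them equal: 2223 = 13P, so P = 171.
Y = 2941 − 8·171 = 1573.

P = 171, Y = 1573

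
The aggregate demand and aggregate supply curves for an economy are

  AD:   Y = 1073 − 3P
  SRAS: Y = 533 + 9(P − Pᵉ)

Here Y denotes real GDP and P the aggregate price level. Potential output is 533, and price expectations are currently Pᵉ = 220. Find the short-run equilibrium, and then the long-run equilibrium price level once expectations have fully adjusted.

Short run: with Pᵉ = 220, SRAS is Y = 9P − 1447. Setting AD = SRAS gives 2520 = 12P, so P = 210 and Y = 1073 − 3·210 = 443.
Output 443 is below potential 533, so over time expected prices fall and SRAS shifts right until Y returns to 533.
Long run: Y = 533 on the AD curve gives 533 = 1073 − 3P, so P = 180.

Short run: P = 210, Y = 443. Long run: P = 180.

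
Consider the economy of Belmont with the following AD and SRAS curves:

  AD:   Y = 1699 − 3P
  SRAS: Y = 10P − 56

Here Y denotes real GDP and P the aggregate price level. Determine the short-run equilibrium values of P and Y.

P = 135, Y = 1294

Set AD = SRAS: 1699 − 3P = 10P − 56, so 1755 = 13P and P = 135.
Then Y = 1699 − 3·135 = 1294.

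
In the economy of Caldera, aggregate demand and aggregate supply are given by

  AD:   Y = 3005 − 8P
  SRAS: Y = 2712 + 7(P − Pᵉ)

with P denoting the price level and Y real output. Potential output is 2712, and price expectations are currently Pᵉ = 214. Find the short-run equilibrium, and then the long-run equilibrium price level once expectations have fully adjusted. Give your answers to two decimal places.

Short run: P = 119.40, Y = 2049.80. Long run: P = 36.63.

Short run: with Pᵉ = 214, SRAS is Y = 1214 + 7P. Setting AD = SRAS gives 1791 = 15P, so P = 119.40 and Y = 3005 − 8P = 2049.80.
Output 2049.80 is below potential 2712, so over time expected prices fall and SRAS shifts right until Y returns to 2712.
Long run: Y = 2712 on the AD curve gives 2712 = 3005 − 8P, so P = 36.63.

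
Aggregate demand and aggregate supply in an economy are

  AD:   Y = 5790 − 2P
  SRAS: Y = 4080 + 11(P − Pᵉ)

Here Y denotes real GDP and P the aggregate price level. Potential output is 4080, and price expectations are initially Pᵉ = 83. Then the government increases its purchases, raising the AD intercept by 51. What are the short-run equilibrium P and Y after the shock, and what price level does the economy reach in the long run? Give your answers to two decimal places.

Short run: P = 205.69, Y = 5429.62. Long run: P = 880.50.

AD shifts right: new AD is Y = 5841 − 2P. With Pᵉ = 83, SRAS is Y = 3167 + 11P.
Short run: 5841 − 2P = 3167 + 11P gives 2674 = 13P, so P = 205.69 and Y = 5841 − 2P = 5429.62.
Y = 5429.62 is above potential 4080; expectations adjust and SRAS shifts left until Y = 4080.
Long run: on the new AD curve, 4080 = 5841 − 2P gives P = 880.50.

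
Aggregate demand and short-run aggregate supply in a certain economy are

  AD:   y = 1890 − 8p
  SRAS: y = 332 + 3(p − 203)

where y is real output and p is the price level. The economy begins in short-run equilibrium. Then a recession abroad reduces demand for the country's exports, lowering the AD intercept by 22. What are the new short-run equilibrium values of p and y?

p = 195, y = 308

This is a negative demand shock: AD shifts left.
New AD: y = 1868 − 8p.
SRAS can be written y = 3p − 277.
Set AD = SRAS: 1868 − 8p = 3p − 277, so 2145 = 11p and p = 195.
y = 1868 − 8·195 = 308.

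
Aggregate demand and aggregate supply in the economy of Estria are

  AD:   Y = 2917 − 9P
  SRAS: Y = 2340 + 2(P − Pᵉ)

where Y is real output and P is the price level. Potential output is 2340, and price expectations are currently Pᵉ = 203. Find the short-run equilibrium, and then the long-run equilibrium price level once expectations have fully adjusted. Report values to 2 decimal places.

Short run: P = 89.36, Y = 2112.73. Long run: P = 64.11.

Short run: with Pᵉ = 203, SRAS is Y = 1934 + 2P. Setting AD = SRAS gives 983 = 11P, so P = 89.36 and Y = 2917 − 9P = 2112.73.
Output 2112.73 is below potential 2340, so over time expected prices fall and SRAS shifts right until Y returns to 2340.
Long run: Y = 2340 on the AD curve gives 2340 = 2917 − 9P, so P = 64.11.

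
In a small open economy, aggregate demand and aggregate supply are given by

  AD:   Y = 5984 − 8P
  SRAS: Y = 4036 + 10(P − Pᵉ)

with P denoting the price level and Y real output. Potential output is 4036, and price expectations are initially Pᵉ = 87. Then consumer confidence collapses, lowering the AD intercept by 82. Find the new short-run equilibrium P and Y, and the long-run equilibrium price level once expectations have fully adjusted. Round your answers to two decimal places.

AD shifts left: new AD is Y = 5902 − 8P. With Pᵉ = 87, SRAS is Y = 3166 + 10P.
Short run: 5902 − 8P = 3166 + 10P gives 2736 = 18P, so P = 152.00 and Y = 5902 − 8P = 4686.00.
Y = 4686.00 is above potential 4036; expectations adjust and SRAS shifts left until Y = 4036.
Long run: on the new AD curve, 4036 = 5902 − 8P gives P = 233.25.

Short run: P = 152.00, Y = 4686.00. Long run: P = 233.25.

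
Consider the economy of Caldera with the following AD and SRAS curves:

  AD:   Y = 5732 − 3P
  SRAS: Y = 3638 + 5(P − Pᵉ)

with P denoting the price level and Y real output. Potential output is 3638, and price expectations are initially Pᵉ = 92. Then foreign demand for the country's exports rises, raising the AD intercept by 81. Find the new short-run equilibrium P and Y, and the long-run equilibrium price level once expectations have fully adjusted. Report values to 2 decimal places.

Short run: P = 329.38, Y = 4824.88. Long run: P = 725.00.

AD shifts right: new AD is Y = 5813 − 3P. With Pᵉ = 92, SRAS is Y = 3178 + 5P.
Short run: 5813 − 3P = 3178 + 5P gives 2635 = 8P, so P = 329.38 and Y = 5813 − 3P = 4824.88.
Y = 4824.88 is above potential 3638; expectations adjust and SRAS shifts left until Y = 3638.
Long run: on the new AD curve, 3638 = 5813 − 3P gives P = 725.00.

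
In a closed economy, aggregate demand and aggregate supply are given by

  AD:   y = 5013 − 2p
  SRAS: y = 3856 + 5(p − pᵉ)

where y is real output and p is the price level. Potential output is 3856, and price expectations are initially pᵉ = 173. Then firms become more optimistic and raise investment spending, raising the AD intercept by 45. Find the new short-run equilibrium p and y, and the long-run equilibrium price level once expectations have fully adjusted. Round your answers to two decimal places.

AD shifts right: new AD is y = 5058 − 2p. With pᵉ = 173, SRAS is y = 2991 + 5p.
Short run: 5058 − 2p = 2991 + 5p gives 2067 = 7p, so p = 295.29 and y = 5058 − 2p = 4467.43.
y = 4467.43 is above potential 3856; expectations adjust and SRAS shifts left until y = 3856.
Long run: on the new AD curve, 3856 = 5058 − 2p gives p = 601.00.

Short run: p = 295.29, y = 4467.43. Long run: p = 601.00.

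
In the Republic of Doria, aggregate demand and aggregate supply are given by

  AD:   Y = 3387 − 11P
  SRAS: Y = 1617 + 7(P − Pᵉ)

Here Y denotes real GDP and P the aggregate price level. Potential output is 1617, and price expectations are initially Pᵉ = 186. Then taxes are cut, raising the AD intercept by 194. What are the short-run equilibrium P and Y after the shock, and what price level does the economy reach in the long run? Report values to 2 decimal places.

AD shifts right: new AD is Y = 3581 − 11P. With Pᵉ = 186, SRAS is Y = 315 + 7P.
Short run: 3581 − 11P = 315 + 7P gives 3266 = 18P, so P = 181.44 and Y = 3581 − 11P = 1585.11.
Y = 1585.11 is below potential 1617; expectations adjust and SRAS shifts right until Y = 1617.
Long run: on the new AD curve, 1617 = 3581 − 11P gives P = 178.55.

Short run: P = 181.44, Y = 1585.11. Long run: P = 178.55.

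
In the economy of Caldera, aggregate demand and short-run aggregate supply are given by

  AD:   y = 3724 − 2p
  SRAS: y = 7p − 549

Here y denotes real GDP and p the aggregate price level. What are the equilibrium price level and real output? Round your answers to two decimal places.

Set AD = SRAS: 3724 − 2p = 7p − 549, so 4273 = 9p and p = 474.78.
Substituting into AD, y = 3724 − 2p = 2774.44.

p = 474.78, y = 2774.44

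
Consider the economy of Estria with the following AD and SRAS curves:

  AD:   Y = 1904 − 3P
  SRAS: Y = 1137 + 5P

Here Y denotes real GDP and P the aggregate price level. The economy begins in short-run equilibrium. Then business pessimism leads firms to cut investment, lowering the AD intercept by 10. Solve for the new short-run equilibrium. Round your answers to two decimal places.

This is a negative demand shock: AD shifts left.
New AD: Y = 1894 − 3P.
Set AD = SRAS: 1894 − 3P = 1137 + 5P, so 757 = 8P and P = 94.63.
Substituting into AD, Y = 1610.13.

P = 94.63, Y = 1610.13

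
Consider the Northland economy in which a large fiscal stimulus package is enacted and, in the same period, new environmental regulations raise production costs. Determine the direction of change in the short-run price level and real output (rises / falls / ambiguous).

Price level: rises; output: ambiguous

The first event is a positive demand shock: AD shifts right, which by itself pushes P up and Y up.
The second is an adverse supply shock: SRAS shifts left, which by itself pushes P up and Y down.
Both shocks push P up, so P rises. The two shocks push Y in opposite directions, so the effect on Y is ambiguous.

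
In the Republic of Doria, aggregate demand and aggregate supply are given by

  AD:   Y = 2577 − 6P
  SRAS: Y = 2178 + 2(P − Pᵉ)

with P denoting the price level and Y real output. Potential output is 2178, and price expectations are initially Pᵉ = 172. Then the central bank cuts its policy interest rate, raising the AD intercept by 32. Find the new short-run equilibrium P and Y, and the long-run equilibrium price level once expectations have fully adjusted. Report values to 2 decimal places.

AD shifts right: new AD is Y = 2609 − 6P. With Pᵉ = 172, SRAS is Y = 1834 + 2P.
Short run: 2609 − 6P = 1834 + 2P gives 775 = 8P, so P = 96.88 and Y = 2609 − 6P = 2027.75.
Y = 2027.75 is below potential 2178; expectations adjust and SRAS shifts right until Y = 2178.
Long run: on the new AD curve, 2178 = 2609 − 6P gives P = 71.83.

Short run: P = 96.88, Y = 2027.75. Long run: P = 71.83.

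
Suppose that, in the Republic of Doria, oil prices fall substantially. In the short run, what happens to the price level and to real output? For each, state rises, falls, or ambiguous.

Price level: falls; output: rises

This is a favourable supply shock: SRAS shifts right.
Moving along the downward-sloping AD curve, P falls and Y rises.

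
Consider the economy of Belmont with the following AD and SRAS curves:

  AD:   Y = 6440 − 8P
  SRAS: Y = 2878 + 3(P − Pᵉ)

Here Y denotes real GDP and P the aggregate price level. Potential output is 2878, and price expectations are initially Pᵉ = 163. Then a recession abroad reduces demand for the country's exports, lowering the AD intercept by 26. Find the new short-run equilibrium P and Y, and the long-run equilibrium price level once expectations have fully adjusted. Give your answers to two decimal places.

AD shifts left: new AD is Y = 6414 − 8P. With Pᵉ = 163, SRAS is Y = 2389 + 3P.
Short run: 6414 − 8P = 2389 + 3P gives 4025 = 11P, so P = 365.91 and Y = 6414 − 8P = 3486.73.
Y = 3486.73 is above potential 2878; expectations adjust and SRAS shifts left until Y = 2878.
Long run: on the new AD curve, 2878 = 6414 − 8P gives P = 442.00.

Short run: P = 365.91, Y = 3486.73. Long run: P = 442.00.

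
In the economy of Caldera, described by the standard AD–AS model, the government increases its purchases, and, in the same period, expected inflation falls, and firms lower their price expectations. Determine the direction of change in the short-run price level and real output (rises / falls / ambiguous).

The first event is a positive demand shock: AD shifts right, which by itself pushes P up and Y up.
The second is a favourable supply shock: SRAS shifts right, which by itself pushes P down and Y up.
The two shocks push P in opposite directions, so the effect on P is ambiguous. Both shocks push Y up, so Y rises.

Price level: ambiguous; output: rises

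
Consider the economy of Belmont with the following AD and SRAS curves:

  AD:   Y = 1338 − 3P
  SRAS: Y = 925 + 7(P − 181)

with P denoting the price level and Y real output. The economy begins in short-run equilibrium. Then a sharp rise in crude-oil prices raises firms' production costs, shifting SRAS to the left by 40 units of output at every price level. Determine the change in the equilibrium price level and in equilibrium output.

ΔP = +4, ΔY = -12

This is a negative supply shock: SRAS shifts left.
New SRAS: Y = 7P − 382.
Set AD = SRAS: 1338 − 3P = 7P − 382, so 1720 = 10P and P = 172.
Y = 1338 − 3·172 = 822.
Initially P = 168, Y = 834, so ΔP = +4 and ΔY = -12.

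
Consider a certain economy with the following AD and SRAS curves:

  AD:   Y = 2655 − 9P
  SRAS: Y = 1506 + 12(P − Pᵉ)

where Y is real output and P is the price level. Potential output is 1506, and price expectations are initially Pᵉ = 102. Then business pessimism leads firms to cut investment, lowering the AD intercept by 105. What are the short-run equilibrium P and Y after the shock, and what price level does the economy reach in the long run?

AD shifts left: new AD is Y = 2550 − 9P. With Pᵉ = 102, SRAS is Y = 282 + 12P.
Short run: 2550 − 9P = 282 + 12P gives 2268 = 21P, so P = 108 and Y = 2550 − 9·108 = 1578.
Y = 1578 is above potential 1506; expectations adjust and SRAS shifts left until Y = 1506.
Long run: on the new AD curve, 1506 = 2550 − 9P gives P = 116.

Short run: P = 108, Y = 1578. Long run: P = 116.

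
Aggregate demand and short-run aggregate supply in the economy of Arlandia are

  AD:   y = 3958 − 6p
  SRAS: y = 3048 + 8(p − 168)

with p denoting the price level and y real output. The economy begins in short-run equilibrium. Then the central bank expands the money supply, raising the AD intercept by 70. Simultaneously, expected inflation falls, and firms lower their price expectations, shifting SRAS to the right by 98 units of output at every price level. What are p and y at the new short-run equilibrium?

After both shocks: AD is y = 4028 − 6p and SRAS is y = 1802 + 8p.
Setting them equal: 2226 = 14p, so p = 159.
y = 4028 − 6·159 = 3074.

p = 159, y = 3074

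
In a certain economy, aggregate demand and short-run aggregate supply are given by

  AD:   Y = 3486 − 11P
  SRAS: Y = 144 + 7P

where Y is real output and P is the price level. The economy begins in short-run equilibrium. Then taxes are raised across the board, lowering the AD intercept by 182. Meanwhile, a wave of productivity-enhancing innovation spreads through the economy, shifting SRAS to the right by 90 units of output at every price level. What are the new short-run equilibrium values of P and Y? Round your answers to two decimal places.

After both shocks: AD is Y = 3304 − 11P and SRAS is Y = 234 + 7P.
Setting them equal: 3070 = 18P, so P = 170.56.
Substituting into AD, Y = 1427.89.

P = 170.56, Y = 1427.89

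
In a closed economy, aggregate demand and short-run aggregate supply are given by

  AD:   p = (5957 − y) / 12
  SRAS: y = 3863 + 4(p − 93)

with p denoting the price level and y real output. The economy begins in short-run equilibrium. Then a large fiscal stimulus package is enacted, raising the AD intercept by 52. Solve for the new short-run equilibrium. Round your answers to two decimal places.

p = 157.38, y = 4120.50

This is a positive demand shock: AD shifts right.
New AD: y = 6009 − 12p.
SRAS can be written y = 3491 + 4p.
Set AD = SRAS: 6009 − 12p = 3491 + 4p, so 2518 = 16p and p = 157.38.
Substituting into AD, y = 4120.50.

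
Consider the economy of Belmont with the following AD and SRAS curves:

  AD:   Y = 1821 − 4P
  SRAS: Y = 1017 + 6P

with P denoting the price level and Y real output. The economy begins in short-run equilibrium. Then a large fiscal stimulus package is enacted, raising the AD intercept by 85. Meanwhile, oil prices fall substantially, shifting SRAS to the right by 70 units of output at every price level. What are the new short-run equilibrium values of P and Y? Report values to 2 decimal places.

After both shocks: AD is Y = 1906 − 4P and SRAS is Y = 1087 + 6P.
Setting them equal: 819 = 10P, so P = 81.90.
Substituting into AD, Y = 1578.40.

P = 81.90, Y = 1578.40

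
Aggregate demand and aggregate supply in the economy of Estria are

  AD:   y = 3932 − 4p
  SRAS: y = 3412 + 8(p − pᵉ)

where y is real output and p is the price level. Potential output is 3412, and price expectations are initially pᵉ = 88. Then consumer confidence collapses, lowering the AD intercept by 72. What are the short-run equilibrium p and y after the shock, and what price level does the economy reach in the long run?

Short run: p = 96, y = 3476. Long run: p = 112.

AD shifts left: new AD is y = 3860 − 4p. With pᵉ = 88, SRAS is y = 2708 + 8p.
Short run: 3860 − 4p = 2708 + 8p gives 1152 = 12p, so p = 96 and y = 3860 − 4·96 = 3476.
y = 3476 is above potential 3412; expectations adjust and SRAS shifts left until y = 3412.
Long run: on the new AD curve, 3412 = 3860 − 4p gives p = 112.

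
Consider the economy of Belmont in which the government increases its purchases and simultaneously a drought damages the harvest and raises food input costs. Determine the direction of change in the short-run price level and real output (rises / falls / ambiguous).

The first event is a positive demand shock: AD shifts right, which by itself pushes P up and Y up.
The second is an adverse supply shock: SRAS shifts left, which by itself pushes P up and Y down.
Both shocks push P up, so P rises. The two shocks push Y in opposite directions, so the effect on Y is ambiguous.

Price level: rises; output: ambiguous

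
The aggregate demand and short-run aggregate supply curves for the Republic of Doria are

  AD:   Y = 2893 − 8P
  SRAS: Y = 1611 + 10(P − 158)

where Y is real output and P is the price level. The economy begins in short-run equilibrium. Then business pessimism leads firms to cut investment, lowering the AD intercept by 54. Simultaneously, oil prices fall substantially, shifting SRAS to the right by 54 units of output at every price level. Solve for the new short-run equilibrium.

After both shocks: AD is Y = 2839 − 8P and SRAS is Y = 85 + 10P.
Setting them equal: 2754 = 18P, so P = 153.
Y = 2839 − 8·153 = 1615.

P = 153, Y = 1615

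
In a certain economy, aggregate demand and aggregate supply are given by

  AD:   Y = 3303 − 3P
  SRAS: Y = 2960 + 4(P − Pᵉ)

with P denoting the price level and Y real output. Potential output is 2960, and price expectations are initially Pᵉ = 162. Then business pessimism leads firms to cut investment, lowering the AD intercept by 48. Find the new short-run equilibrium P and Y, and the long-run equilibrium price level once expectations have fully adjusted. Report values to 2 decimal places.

AD shifts left: new AD is Y = 3255 − 3P. With Pᵉ = 162, SRAS is Y = 2312 + 4P.
Short run: 3255 − 3P = 2312 + 4P gives 943 = 7P, so P = 134.71 and Y = 3255 − 3P = 2850.86.
Y = 2850.86 is below potential 2960; expectations adjust and SRAS shifts right until Y = 2960.
Long run: on the new AD curve, 2960 = 3255 − 3P gives P = 98.33.

Short run: P = 134.71, Y = 2850.86. Long run: P = 98.33.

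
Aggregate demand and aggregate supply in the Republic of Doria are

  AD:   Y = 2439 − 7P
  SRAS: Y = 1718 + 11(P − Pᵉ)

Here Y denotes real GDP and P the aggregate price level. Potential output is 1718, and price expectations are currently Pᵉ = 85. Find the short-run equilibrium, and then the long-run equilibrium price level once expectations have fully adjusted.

Short run: with Pᵉ = 85, SRAS is Y = 783 + 11P. Setting AD = SRAS gives 1656 = 18P, so P = 92 and Y = 2439 − 7·92 = 1795.
Output 1795 is above potential 1718, so over time expected prices rise and SRAS shifts left until Y returns to 1718.
Long run: Y = 1718 on the AD curve gives 1718 = 2439 − 7P, so P = 103.

Short run: P = 92, Y = 1795. Long run: P = 103.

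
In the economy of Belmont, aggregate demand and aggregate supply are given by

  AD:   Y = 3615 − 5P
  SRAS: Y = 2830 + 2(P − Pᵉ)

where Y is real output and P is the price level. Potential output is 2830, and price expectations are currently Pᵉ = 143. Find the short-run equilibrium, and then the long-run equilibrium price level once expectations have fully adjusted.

Short run: with Pᵉ = 143, SRAS is Y = 2544 + 2P. Setting AD = SRAS gives 1071 = 7P, so P = 153 and Y = 3615 − 5·153 = 2850.
Output 2850 is above potential 2830, so over time expected prices rise and SRAS shifts left until Y returns to 2830.
Long run: Y = 2830 on the AD curve gives 2830 = 3615 − 5P, so P = 157.

Short run: P = 153, Y = 2850. Long run: P = 157.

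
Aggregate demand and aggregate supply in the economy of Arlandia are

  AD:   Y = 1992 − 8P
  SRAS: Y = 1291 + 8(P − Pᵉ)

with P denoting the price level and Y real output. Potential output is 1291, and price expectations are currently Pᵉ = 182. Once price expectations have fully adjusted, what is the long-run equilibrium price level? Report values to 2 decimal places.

Long-run P = 87.63

Short run: with Pᵉ = 182, SRAS is Y = 8P − 165. Setting AD = SRAS gives 2157 = 16P, so P = 134.81 and Y = 1992 − 8P = 913.50.
Output 913.50 is below potential 1291, so over time expected prices fall and SRAS shifts right until Y returns to 1291.
Long run: Y = 1291 on the AD curve gives 1291 = 1992 − 8P, so P = 87.63.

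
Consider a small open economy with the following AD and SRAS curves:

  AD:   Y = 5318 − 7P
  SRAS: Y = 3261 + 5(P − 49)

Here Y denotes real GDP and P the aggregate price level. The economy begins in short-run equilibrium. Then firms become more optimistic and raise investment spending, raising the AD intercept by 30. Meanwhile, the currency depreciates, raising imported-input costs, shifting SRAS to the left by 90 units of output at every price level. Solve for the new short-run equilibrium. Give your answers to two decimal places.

After both shocks: AD is Y = 5348 − 7P and SRAS is Y = 2926 + 5P.
Setting them equal: 2422 = 12P, so P = 201.83.
Substituting into AD, Y = 3935.17.

P = 201.83, Y = 3935.17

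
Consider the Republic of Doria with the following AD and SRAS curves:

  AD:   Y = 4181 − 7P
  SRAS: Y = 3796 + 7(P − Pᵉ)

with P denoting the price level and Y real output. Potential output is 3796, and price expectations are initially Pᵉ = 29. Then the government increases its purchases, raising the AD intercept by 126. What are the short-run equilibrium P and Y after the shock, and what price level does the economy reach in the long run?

Short run: P = 51, Y = 3950. Long run: P = 73.

AD shifts right: new AD is Y = 4307 − 7P. With Pᵉ = 29, SRAS is Y = 3593 + 7P.
Short run: 4307 − 7P = 3593 + 7P gives 714 = 14P, so P = 51 and Y = 4307 − 7·51 = 3950.
Y = 3950 is above potential 3796; expectations adjust and SRAS shifts left until Y = 3796.
Long run: on the new AD curve, 3796 = 4307 − 7P gives P = 73.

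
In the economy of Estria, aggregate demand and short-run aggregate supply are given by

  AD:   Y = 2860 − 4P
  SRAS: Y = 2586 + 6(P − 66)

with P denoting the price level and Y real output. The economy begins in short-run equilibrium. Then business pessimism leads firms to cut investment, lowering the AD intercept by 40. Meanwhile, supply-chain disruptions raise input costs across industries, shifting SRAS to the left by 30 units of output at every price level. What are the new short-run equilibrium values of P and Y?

P = 66, Y = 2556

After both shocks: AD is Y = 2820 − 4P and SRAS is Y = 2160 + 6P.
Setting them equal: 660 = 10P, so P = 66.
Y = 2820 − 4·66 = 2556.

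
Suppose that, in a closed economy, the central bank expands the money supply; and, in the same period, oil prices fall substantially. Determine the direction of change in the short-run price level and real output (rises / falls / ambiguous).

The first event is a positive demand shock: AD shifts right, which by itself pushes P up and Y up.
The second is a favourable supply shock: SRAS shifts right, which by itself pushes P down and Y up.
The two shocks push P in opposite directions, so the effect on P is ambiguous. Both shocks push Y up, so Y rises.

Price level: ambiguous; output: rises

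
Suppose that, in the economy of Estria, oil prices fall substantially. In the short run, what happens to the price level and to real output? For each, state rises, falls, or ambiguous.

Price level: falls; output: rises

This is a favourable supply shock: SRAS shifts right.
Moving along the downward-sloping AD curve, P falls and Y rises.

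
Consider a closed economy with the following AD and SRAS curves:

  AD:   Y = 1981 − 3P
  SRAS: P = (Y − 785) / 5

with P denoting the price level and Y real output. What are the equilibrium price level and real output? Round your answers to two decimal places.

Rearrange SRAS to Y = 785 + 5P.
Set AD = SRAS: 1981 − 3P = 785 + 5P, so 1196 = 8P and P = 149.50.
Substituting into AD, Y = 1981 − 3P = 1532.50.

P = 149.50, Y = 1532.50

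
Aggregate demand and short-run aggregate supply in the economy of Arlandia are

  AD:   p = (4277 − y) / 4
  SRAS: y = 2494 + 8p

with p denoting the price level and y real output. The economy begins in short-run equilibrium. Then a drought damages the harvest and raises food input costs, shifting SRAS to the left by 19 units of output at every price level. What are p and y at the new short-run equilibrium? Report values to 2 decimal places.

This is a negative supply shock: SRAS shifts left.
New SRAS: y = 2475 + 8p.
Set AD = SRAS: 4277 − 4p = 2475 + 8p, so 1802 = 12p and p = 150.17.
Substituting into AD, y = 3676.33.

p = 150.17, y = 3676.33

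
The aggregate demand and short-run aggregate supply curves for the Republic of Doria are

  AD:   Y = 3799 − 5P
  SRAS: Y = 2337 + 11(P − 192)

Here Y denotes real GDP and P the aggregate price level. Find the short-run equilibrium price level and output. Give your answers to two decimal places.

P = 223.38, Y = 2682.13

Write SRAS as Y = 2337 + 11P − 2112 = 225 + 11P.
Set AD = SRAS: 3799 − 5P = 225 + 11P, so 3574 = 16P and P = 223.38.
Substituting into AD, Y = 3799 − 5P = 2682.13.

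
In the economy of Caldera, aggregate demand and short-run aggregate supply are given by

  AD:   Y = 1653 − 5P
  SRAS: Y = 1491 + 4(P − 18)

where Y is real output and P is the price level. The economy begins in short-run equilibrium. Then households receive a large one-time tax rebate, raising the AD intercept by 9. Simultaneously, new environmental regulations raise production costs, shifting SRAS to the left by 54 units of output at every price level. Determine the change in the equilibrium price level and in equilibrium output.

After both shocks: AD is Y = 1662 − 5P and SRAS is Y = 1365 + 4P.
Setting them equal: 297 = 9P, so P = 33.
Y = 1662 − 5·33 = 1497.
Initially P = 26, Y = 1523, so ΔP = +7 and ΔY = -26.

ΔP = +7, ΔY = -26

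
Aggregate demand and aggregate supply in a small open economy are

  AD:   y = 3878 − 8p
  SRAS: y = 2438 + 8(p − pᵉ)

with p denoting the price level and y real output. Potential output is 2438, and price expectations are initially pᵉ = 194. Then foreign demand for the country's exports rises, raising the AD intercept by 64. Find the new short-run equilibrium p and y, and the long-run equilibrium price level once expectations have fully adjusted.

AD shifts right: new AD is y = 3942 − 8p. With pᵉ = 194, SRAS is y = 886 + 8p.
Short run: 3942 − 8p = 886 + 8p gives 3056 = 16p, so p = 191 and y = 3942 − 8·191 = 2414.
y = 2414 is below potential 2438; expectations adjust and SRAS shifts right until y = 2438.
Long run: on the new AD curve, 2438 = 3942 − 8p gives p = 188.

Short run: p = 191, y = 2414. Long run: p = 188.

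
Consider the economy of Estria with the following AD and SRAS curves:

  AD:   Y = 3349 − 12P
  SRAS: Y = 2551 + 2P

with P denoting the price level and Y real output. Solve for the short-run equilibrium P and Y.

P = 57, Y = 2665

Set AD = SRAS: 3349 − 12P = 2551 + 2P, so 798 = 14P and P = 57.
Then Y = 3349 − 12·57 = 2665.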